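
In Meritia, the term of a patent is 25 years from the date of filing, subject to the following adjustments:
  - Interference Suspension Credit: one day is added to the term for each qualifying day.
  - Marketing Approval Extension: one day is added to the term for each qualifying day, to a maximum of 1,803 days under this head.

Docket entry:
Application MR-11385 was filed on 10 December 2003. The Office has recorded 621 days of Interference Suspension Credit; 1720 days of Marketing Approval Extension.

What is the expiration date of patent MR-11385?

2035-05-09

Base term: filing date + 25 years → 10 December 2028.
Interference Suspension Credit: +621 days → 23 August 2030.
Marketing Approval Extension: 1720 days (within the 1803-day cap) → +1720 days → 9 May 2035.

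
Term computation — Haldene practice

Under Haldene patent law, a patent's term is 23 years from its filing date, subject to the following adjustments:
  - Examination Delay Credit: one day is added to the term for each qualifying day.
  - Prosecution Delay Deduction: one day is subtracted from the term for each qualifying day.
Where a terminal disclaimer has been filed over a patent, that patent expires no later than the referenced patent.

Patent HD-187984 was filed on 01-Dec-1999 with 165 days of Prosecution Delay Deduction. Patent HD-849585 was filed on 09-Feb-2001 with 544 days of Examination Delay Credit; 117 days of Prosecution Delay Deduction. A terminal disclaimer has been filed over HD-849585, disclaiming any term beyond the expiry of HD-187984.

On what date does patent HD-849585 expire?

Natural term of HD-849585:
  Base: filing + 23 years → 9 February 2024.
  Examination Delay Credit: +544 days → 6 August 2025.
  Prosecution Delay Deduction: −117 days → 11 April 2025.
Expiry of referenced patent HD-187984:
  Base: filing + 23 years → 1 December 2022.
  Prosecution Delay Deduction: −165 days → 19 June 2022.
Terminal disclaimer: HD-849585 expires on the earlier of 11 April 2025 and 19 June 2022.

2022-06-19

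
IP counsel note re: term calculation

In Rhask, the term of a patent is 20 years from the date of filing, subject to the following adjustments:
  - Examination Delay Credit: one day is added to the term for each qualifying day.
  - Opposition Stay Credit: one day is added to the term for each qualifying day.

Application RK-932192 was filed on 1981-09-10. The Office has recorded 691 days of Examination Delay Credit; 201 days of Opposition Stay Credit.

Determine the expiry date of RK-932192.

Base term: filing date + 20 years → 10 September 2001.
Examination Delay Credit: +691 days → 2 August 2003.
Opposition Stay Credit: +201 days → 19 February 2004.

February 19, 2004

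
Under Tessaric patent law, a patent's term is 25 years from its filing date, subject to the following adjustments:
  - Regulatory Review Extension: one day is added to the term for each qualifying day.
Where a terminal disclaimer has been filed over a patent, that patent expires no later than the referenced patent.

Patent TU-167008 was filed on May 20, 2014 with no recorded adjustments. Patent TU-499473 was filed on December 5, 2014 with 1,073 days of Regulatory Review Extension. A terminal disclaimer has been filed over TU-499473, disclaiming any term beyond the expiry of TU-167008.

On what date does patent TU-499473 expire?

Natural term of TU-499473:
  Base: filing + 25 years → 5 December 2039.
  Regulatory Review Extension: +1073 days → 12 November 2042.
Expiry of referenced patent TU-167008:
  Base: filing + 25 years → 20 May 2039.
Terminal disclaimer: TU-499473 expires on the earlier of 12 November 2042 and 20 May 2039.

2039-05-20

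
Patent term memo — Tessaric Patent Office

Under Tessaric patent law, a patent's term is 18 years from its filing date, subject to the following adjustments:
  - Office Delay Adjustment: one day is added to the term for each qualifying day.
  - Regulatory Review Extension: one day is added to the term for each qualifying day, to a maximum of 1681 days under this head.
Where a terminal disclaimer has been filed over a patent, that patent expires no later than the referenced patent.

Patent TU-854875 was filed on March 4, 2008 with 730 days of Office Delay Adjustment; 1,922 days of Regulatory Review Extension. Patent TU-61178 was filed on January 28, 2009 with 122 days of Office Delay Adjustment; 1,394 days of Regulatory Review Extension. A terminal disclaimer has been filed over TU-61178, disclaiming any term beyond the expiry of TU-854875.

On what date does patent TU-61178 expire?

Natural term of TU-61178:
  Base: filing + 18 years → 28 January 2027.
  Office Delay Adjustment: +122 days → 30 May 2027.
  Regulatory Review Extension: 1394 days (within the 1681-day cap) → +1394 days → 24 March 2031.
Expiry of referenced patent TU-854875:
  Base: filing + 18 years → 4 March 2026.
  Office Delay Adjustment: +730 days → 3 March 2028.
  Regulatory Review Extension: 1922 days claimed exceeds the 1681-day cap, so +1681 days → 9 October 2032.
Terminal disclaimer: TU-61178 expires on the earlier of 24 March 2031 and 9 October 2032.

March 24, 2031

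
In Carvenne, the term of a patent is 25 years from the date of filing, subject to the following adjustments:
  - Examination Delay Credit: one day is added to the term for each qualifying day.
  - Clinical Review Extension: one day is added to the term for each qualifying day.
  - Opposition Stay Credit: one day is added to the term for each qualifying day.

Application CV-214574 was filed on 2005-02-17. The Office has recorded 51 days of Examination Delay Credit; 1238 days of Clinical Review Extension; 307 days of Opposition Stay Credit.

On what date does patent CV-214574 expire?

July 2, 2034

Base term: filing date + 25 years → 17 February 2030.
Examination Delay Credit: +51 days → 9 April 2030.
Clinical Review Extension: +1238 days → 29 August 2033.
Opposition Stay Credit: +307 days → 2 July 2034.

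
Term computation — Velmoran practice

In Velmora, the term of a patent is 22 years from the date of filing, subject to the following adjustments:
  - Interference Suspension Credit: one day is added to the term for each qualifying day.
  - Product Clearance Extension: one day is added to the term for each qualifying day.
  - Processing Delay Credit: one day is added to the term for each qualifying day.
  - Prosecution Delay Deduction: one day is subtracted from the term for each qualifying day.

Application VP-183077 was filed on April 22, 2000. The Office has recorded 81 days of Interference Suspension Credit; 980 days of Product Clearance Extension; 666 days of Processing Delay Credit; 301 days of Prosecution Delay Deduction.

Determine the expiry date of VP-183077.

March 18, 2026

Base term: filing date + 22 years → 22 April 2022.
Interference Suspension Credit: +81 days → 12 July 2022.
Product Clearance Extension: +980 days → 18 March 2025.
Processing Delay Credit: +666 days → 13 January 2027.
Prosecution Delay Deduction: −301 days → 18 March 2026.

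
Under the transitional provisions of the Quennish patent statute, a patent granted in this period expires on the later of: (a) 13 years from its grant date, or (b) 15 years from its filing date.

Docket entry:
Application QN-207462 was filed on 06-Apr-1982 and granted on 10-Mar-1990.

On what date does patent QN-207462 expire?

(a) grant + 13 years → 10 March 2003.
(b) filing + 15 years → 6 April 1997.
Later of the two: 10 March 2003.

2003-03-10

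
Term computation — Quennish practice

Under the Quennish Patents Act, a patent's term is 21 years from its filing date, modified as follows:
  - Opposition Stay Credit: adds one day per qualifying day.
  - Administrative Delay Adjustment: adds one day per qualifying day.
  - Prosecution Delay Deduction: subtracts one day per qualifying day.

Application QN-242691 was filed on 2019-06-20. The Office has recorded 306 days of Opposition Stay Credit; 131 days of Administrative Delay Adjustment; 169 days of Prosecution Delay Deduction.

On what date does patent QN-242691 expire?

2041-03-15

Base term: filing date + 21 years → 20 June 2040.
Opposition Stay Credit: +306 days → 22 April 2041.
Administrative Delay Adjustment: +131 days → 31 August 2041.
Prosecution Delay Deduction: −169 days → 15 March 2041.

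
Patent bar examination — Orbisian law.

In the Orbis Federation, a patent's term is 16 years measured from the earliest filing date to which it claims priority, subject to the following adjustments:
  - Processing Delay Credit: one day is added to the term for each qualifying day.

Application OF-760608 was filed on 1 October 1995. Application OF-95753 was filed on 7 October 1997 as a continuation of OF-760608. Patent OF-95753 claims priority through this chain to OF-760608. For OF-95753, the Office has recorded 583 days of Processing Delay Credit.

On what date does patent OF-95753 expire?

Earliest priority filing: 1 October 1995.
Base term: 1 October 1995 + 16 years → 1 October 2011.
Processing Delay Credit: +583 days → 6 May 2013.

2013-05-06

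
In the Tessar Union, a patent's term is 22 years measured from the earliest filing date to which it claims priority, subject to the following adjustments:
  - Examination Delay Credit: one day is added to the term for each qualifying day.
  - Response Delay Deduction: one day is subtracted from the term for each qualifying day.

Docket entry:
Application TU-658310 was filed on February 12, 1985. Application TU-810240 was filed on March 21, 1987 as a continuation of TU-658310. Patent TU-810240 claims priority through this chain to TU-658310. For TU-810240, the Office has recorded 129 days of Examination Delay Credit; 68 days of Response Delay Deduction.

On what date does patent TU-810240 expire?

Earliest priority filing: 12 February 1985.
Base term: 12 February 1985 + 22 years → 12 February 2007.
Examination Delay Credit: +129 days → 21 June 2007.
Response Delay Deduction: −68 days → 14 April 2007.

2007-04-14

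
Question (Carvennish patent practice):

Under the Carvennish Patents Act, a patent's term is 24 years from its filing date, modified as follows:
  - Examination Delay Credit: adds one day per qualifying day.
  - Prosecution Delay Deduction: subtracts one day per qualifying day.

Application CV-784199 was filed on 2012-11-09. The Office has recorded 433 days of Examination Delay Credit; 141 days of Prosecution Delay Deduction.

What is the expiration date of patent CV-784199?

Base term: filing date + 24 years → 9 November 2036.
Examination Delay Credit: +433 days → 16 January 2038.
Prosecution Delay Deduction: −141 days → 28 August 2037.

August 28, 2037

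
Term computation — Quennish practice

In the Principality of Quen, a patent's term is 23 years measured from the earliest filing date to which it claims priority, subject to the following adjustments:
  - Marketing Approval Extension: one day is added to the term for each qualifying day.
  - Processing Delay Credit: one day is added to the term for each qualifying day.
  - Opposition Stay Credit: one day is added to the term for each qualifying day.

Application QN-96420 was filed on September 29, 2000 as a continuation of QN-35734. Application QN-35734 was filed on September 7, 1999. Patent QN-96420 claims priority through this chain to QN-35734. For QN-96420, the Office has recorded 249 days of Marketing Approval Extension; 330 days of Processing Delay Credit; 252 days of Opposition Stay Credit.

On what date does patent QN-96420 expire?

Earliest priority filing: 7 September 1999.
Base term: 7 September 1999 + 23 years → 7 September 2022.
Marketing Approval Extension: +249 days → 14 May 2023.
Processing Delay Credit: +330 days → 8 April 2024.
Opposition Stay Credit: +252 days → 16 December 2024.

December 16, 2024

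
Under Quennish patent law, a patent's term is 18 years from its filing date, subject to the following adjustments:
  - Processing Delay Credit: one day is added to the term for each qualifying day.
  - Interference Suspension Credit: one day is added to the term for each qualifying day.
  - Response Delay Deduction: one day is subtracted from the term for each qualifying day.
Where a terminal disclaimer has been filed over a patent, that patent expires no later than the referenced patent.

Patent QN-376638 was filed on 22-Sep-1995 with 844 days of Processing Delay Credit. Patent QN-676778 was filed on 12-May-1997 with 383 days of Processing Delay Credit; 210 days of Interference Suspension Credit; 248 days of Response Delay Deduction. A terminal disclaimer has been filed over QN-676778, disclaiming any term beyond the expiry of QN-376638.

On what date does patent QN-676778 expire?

Natural term of QN-676778:
  Base: filing + 18 years → 12 May 2015.
  Processing Delay Credit: +383 days → 29 May 2016.
  Interference Suspension Credit: +210 days → 25 December 2016.
  Response Delay Deduction: −248 days → 21 April 2016.
Expiry of referenced patent QN-376638:
  Base: filing + 18 years → 22 September 2013.
  Processing Delay Credit: +844 days → 14 January 2016.
Terminal disclaimer: QN-676778 expires on the earlier of 21 April 2016 and 14 January 2016.

January 14, 2016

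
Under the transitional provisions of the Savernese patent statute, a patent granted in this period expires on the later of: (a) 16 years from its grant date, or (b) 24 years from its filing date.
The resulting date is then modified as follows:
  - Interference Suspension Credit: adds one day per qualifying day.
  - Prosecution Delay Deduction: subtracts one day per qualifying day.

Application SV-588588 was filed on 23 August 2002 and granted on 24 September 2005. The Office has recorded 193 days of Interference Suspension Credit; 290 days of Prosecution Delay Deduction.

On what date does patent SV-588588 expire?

May 18, 2026

(a) grant + 16 years → 24 September 2021.
(b) filing + 24 years → 23 August 2026.
Later of the two: 23 August 2026.
Interference Suspension Credit: +193 days → 4 March 2027.
Prosecution Delay Deduction: −290 days → 18 May 2026.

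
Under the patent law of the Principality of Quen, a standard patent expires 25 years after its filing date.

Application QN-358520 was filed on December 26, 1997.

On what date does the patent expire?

Filing date + 25 years → 26 December 2022.

2022-12-26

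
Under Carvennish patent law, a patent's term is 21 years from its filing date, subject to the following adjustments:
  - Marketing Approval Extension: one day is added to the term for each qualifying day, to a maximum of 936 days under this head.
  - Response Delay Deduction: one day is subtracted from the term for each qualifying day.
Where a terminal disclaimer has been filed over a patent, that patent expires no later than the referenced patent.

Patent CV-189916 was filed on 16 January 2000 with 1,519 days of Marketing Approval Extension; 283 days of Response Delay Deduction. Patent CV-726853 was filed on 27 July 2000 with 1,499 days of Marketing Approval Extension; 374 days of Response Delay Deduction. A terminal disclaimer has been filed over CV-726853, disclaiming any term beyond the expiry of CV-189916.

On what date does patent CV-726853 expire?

2022-10-31

Natural term of CV-726853:
  Base: filing + 21 years → 27 July 2021.
  Marketing Approval Extension: 1499 days claimed exceeds the 936-day cap, so +936 days → 18 February 2024.
  Response Delay Deduction: −374 days → 9 February 2023.
Expiry of referenced patent CV-189916:
  Base: filing + 21 years → 16 January 2021.
  Marketing Approval Extension: 1519 days claimed exceeds the 936-day cap, so +936 days → 10 August 2023.
  Response Delay Deduction: −283 days → 31 October 2022.
Terminal disclaimer: CV-726853 expires on the earlier of 9 February 2023 and 31 October 2022.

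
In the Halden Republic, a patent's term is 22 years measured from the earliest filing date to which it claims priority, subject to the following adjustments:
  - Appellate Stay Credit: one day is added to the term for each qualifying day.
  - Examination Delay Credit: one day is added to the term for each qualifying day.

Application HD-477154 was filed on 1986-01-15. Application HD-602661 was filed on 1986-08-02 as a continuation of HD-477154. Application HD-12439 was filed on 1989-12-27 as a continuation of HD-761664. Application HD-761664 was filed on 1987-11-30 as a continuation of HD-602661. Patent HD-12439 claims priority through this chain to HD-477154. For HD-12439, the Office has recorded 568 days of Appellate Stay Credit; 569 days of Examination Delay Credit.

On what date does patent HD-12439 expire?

Earliest priority filing: 15 January 1986.
Base term: 15 January 1986 + 22 years → 15 January 2008.
Appellate Stay Credit: +568 days → 5 August 2009.
Examination Delay Credit: +569 days → 25 February 2011.

February 25, 2011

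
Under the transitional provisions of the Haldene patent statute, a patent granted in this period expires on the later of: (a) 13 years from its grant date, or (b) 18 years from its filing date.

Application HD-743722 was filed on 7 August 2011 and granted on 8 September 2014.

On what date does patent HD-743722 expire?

2029-08-07

(a) grant + 13 years → 8 September 2027.
(b) filing + 18 years → 7 August 2029.
Later of the two: 7 August 2029.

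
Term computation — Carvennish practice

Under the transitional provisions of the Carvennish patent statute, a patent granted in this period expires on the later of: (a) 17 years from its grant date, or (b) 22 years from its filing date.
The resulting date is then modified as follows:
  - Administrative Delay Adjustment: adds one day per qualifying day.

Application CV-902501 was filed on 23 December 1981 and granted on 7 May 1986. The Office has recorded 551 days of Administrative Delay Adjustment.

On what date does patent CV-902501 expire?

(a) grant + 17 years → 7 May 2003.
(b) filing + 22 years → 23 December 2003.
Later of the two: 23 December 2003.
Administrative Delay Adjustment: +551 days → 26 June 2005.

June 26, 2005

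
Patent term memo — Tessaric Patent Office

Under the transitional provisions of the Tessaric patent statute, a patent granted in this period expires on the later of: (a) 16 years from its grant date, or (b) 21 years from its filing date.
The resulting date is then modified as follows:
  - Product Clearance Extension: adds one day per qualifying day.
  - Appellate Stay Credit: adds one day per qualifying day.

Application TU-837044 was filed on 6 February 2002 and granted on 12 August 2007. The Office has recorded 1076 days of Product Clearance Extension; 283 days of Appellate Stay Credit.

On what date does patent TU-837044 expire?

(a) grant + 16 years → 12 August 2023.
(b) filing + 21 years → 6 February 2023.
Later of the two: 12 August 2023.
Product Clearance Extension: +1076 days → 23 July 2026.
Appellate Stay Credit: +283 days → 2 May 2027.

May 2, 2027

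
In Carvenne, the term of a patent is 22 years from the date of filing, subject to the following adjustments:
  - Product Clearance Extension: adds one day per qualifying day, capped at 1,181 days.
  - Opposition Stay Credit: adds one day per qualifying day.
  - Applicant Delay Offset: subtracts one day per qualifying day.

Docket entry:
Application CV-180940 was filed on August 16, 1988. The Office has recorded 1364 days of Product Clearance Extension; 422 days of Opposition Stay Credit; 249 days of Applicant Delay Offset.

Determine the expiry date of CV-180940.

Base term: filing date + 22 years → 16 August 2010.
Product Clearance Extension: 1364 days claimed exceeds the 1181-day cap, so +1181 days → 9 November 2013.
Opposition Stay Credit: +422 days → 5 January 2015.
Applicant Delay Offset: −249 days → 1 May 2014.

May 1, 2014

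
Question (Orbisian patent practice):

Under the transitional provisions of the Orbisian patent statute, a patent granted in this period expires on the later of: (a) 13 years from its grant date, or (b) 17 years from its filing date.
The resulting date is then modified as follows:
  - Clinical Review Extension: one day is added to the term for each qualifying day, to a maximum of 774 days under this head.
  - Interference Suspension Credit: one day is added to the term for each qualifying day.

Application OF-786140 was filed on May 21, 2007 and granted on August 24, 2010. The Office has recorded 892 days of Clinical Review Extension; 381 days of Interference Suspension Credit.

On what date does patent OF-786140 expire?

July 20, 2027

(a) grant + 13 years → 24 August 2023.
(b) filing + 17 years → 21 May 2024.
Later of the two: 21 May 2024.
Clinical Review Extension: 892 days claimed exceeds the 774-day cap, so +774 days → 4 July 2026.
Interference Suspension Credit: +381 days → 20 July 2027.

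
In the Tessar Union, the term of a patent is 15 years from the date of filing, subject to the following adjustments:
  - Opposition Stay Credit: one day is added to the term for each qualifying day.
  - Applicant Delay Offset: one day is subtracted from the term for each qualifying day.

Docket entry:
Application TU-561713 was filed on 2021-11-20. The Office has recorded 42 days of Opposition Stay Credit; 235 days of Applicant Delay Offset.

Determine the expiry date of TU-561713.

2036-05-11

Base term: filing date + 15 years → 20 November 2036.
Opposition Stay Credit: +42 days → 1 January 2037.
Applicant Delay Offset: −235 days → 11 May 2036.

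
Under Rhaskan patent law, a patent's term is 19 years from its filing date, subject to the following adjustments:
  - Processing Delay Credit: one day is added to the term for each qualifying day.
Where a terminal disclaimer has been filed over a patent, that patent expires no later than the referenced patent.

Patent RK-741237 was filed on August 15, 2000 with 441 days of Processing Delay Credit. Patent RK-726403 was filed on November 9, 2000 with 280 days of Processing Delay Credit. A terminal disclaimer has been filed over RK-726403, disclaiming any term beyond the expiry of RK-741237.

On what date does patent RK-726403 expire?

2020-08-15

Natural term of RK-726403:
  Base: filing + 19 years → 9 November 2019.
  Processing Delay Credit: +280 days → 15 August 2020.
Expiry of referenced patent RK-741237:
  Base: filing + 19 years → 15 August 2019.
  Processing Delay Credit: +441 days → 29 October 2020.
Terminal disclaimer: RK-726403 expires on the earlier of 15 August 2020 and 29 October 2020.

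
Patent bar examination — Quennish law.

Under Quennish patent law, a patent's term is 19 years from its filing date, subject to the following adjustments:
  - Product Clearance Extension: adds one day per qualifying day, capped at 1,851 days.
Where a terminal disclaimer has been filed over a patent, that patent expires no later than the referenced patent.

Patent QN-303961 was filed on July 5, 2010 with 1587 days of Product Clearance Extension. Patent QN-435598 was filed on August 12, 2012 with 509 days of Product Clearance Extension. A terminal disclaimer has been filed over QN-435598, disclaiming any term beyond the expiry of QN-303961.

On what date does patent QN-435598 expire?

2033-01-02

Natural term of QN-435598:
  Base: filing + 19 years → 12 August 2031.
  Product Clearance Extension: 509 days (within the 1851-day cap) → +509 days → 2 January 2033.
Expiry of referenced patent QN-303961:
  Base: filing + 19 years → 5 July 2029.
  Product Clearance Extension: 1587 days (within the 1851-day cap) → +1587 days → 8 November 2033.
Terminal disclaimer: QN-435598 expires on the earlier of 2 January 2033 and 8 November 2033.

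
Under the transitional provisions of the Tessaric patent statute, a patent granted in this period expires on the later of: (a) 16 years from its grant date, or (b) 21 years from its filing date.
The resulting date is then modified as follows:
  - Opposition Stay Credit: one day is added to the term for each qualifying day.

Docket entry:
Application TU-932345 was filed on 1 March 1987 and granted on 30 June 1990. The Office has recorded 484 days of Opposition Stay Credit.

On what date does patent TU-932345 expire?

(a) grant + 16 years → 30 June 2006.
(b) filing + 21 years → 1 March 2008.
Later of the two: 1 March 2008.
Opposition Stay Credit: +484 days → 28 June 2009.

June 28, 2009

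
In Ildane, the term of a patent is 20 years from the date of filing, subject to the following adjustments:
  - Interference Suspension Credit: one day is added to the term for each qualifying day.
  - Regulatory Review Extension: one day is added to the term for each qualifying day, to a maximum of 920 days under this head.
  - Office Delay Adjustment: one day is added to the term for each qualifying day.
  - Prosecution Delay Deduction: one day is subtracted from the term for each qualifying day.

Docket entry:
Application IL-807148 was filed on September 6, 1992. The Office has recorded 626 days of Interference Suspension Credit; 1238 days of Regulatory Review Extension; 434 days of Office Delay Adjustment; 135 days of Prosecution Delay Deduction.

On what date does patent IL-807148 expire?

2017-09-25

Base term: filing date + 20 years → 6 September 2012.
Interference Suspension Credit: +626 days → 25 May 2014.
Regulatory Review Extension: 1238 days claimed exceeds the 920-day cap, so +920 days → 30 November 2016.
Office Delay Adjustment: +434 days → 7 February 2018.
Prosecution Delay Deduction: −135 days → 25 September 2017.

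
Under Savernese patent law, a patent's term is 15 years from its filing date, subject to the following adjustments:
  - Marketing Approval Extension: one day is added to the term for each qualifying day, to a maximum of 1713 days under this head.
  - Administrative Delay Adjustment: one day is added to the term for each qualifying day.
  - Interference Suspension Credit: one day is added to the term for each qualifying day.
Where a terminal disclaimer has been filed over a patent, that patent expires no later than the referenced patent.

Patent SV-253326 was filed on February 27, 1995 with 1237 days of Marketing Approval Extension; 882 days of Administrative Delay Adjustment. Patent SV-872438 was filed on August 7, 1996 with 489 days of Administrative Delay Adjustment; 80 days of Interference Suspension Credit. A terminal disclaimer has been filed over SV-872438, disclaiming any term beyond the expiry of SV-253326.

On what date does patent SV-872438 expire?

February 26, 2013

Natural term of SV-872438:
  Base: filing + 15 years → 7 August 2011.
  Administrative Delay Adjustment: +489 days → 8 December 2012.
  Interference Suspension Credit: +80 days → 26 February 2013.
Expiry of referenced patent SV-253326:
  Base: filing + 15 years → 27 February 2010.
  Marketing Approval Extension: 1237 days (within the 1713-day cap) → +1237 days → 18 July 2013.
  Administrative Delay Adjustment: +882 days → 17 December 2015.
Terminal disclaimer: SV-872438 expires on the earlier of 26 February 2013 and 17 December 2015.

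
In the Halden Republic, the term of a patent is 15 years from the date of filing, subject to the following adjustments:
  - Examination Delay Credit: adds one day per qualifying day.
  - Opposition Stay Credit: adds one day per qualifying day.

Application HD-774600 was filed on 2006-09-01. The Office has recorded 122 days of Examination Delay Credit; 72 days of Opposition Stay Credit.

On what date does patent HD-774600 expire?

Base term: filing date + 15 years → 1 September 2021.
Examination Delay Credit: +122 days → 1 January 2022.
Opposition Stay Credit: +72 days → 14 March 2022.

2022-03-14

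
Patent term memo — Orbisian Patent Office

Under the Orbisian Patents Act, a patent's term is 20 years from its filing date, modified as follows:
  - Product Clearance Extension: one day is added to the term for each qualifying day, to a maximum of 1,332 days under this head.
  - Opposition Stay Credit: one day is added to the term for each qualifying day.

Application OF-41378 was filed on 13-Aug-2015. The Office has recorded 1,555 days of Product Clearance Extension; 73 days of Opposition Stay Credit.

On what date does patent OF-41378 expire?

Base term: filing date + 20 years → 13 August 2035.
Product Clearance Extension: 1555 days claimed exceeds the 1332-day cap, so +1332 days → 6 April 2039.
Opposition Stay Credit: +73 days → 18 June 2039.

June 18, 2039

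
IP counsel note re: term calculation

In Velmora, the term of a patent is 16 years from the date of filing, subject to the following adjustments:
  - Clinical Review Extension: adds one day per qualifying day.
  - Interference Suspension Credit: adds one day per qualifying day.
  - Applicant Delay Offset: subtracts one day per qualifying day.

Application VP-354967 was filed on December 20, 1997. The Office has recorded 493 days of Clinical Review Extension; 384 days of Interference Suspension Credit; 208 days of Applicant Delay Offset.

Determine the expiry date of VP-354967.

Base term: filing date + 16 years → 20 December 2013.
Clinical Review Extension: +493 days → 27 April 2015.
Interference Suspension Credit: +384 days → 15 May 2016.
Applicant Delay Offset: −208 days → 20 October 2015.

October 20, 2015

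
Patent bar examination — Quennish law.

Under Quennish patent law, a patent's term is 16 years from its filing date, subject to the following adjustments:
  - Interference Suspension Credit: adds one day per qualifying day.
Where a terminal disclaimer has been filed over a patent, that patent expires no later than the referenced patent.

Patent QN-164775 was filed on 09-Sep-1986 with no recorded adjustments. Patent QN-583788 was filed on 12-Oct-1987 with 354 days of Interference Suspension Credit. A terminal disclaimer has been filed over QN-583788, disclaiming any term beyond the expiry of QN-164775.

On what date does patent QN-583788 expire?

Natural term of QN-583788:
  Base: filing + 16 years → 12 October 2003.
  Interference Suspension Credit: +354 days → 30 September 2004.
Expiry of referenced patent QN-164775:
  Base: filing + 16 years → 9 September 2002.
Terminal disclaimer: QN-583788 expires on the earlier of 30 September 2004 and 9 September 2002.

2002-09-09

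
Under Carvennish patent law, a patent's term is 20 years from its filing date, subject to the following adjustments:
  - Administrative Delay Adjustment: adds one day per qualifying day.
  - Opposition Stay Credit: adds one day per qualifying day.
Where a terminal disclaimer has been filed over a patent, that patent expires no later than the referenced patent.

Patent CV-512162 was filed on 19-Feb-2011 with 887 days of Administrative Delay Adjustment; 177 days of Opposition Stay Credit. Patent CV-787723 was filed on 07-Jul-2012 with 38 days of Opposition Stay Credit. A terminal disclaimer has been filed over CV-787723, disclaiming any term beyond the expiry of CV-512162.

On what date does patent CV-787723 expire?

Natural term of CV-787723:
  Base: filing + 20 years → 7 July 2032.
  Opposition Stay Credit: +38 days → 14 August 2032.
Expiry of referenced patent CV-512162:
  Base: filing + 20 years → 19 February 2031.
  Administrative Delay Adjustment: +887 days → 25 July 2033.
  Opposition Stay Credit: +177 days → 18 January 2034.
Terminal disclaimer: CV-787723 expires on the earlier of 14 August 2032 and 18 January 2034.

2032-08-14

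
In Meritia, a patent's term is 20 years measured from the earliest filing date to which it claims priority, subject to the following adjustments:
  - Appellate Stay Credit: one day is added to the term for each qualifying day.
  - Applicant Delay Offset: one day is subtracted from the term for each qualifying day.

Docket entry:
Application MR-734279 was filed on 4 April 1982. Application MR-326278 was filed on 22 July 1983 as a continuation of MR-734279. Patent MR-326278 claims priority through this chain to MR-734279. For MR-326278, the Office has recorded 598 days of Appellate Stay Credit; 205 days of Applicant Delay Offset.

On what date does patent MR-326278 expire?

May 2, 2003

Earliest priority filing: 4 April 1982.
Base term: 4 April 1982 + 20 years → 4 April 2002.
Appellate Stay Credit: +598 days → 23 November 2003.
Applicant Delay Offset: −205 days → 2 May 2003.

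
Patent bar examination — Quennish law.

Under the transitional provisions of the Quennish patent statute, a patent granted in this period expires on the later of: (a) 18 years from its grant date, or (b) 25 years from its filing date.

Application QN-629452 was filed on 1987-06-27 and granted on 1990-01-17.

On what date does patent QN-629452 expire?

(a) grant + 18 years → 17 January 2008.
(b) filing + 25 years → 27 June 2012.
Later of the two: 27 June 2012.

2012-06-27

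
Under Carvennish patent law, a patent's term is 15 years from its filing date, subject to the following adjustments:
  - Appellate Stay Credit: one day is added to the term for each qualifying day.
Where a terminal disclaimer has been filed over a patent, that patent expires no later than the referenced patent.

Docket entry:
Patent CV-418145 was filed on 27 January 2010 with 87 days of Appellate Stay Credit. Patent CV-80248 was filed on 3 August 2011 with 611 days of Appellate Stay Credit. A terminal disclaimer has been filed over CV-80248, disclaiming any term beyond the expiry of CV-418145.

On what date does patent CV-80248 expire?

Natural term of CV-80248:
  Base: filing + 15 years → 3 August 2026.
  Appellate Stay Credit: +611 days → 5 April 2028.
Expiry of referenced patent CV-418145:
  Base: filing + 15 years → 27 January 2025.
  Appellate Stay Credit: +87 days → 24 April 2025.
Terminal disclaimer: CV-80248 expires on the earlier of 5 April 2028 and 24 April 2025.

2025-04-24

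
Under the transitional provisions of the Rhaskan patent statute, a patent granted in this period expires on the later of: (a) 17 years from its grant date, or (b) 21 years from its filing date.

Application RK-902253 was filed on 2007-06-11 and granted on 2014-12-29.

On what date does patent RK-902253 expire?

2031-12-29

(a) grant + 17 years → 29 December 2031.
(b) filing + 21 years → 11 June 2028.
Later of the two: 29 December 2031.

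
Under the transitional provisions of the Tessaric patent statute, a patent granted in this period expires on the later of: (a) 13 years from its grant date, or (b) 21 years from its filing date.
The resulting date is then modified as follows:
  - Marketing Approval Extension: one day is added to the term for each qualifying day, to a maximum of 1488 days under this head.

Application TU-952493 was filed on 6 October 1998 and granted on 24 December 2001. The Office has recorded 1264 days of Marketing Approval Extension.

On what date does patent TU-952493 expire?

(a) grant + 13 years → 24 December 2014.
(b) filing + 21 years → 6 October 2019.
Later of the two: 6 October 2019.
Marketing Approval Extension: 1264 days (within the 1488-day cap) → +1264 days → 23 March 2023.

2023-03-23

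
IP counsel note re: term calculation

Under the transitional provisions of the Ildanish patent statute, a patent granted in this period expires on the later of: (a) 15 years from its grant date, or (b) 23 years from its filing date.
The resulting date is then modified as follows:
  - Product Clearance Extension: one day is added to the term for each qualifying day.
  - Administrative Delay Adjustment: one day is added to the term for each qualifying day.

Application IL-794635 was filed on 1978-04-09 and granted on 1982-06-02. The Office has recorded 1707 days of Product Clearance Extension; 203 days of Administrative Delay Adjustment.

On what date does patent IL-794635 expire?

(a) grant + 15 years → 2 June 1997.
(b) filing + 23 years → 9 April 2001.
Later of the two: 9 April 2001.
Product Clearance Extension: +1707 days → 11 December 2005.
Administrative Delay Adjustment: +203 days → 2 July 2006.

July 2, 2006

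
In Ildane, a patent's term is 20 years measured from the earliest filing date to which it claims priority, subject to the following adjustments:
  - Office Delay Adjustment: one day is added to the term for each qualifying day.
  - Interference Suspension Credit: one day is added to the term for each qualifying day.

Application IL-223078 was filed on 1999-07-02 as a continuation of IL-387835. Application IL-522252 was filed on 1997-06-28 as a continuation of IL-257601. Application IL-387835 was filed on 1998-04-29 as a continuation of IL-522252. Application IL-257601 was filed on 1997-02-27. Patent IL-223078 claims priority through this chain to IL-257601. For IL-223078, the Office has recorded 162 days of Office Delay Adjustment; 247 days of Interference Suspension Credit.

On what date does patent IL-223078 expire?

Earliest priority filing: 27 February 1997.
Base term: 27 February 1997 + 20 years → 27 February 2017.
Office Delay Adjustment: +162 days → 8 August 2017.
Interference Suspension Credit: +247 days → 12 April 2018.

April 12, 2018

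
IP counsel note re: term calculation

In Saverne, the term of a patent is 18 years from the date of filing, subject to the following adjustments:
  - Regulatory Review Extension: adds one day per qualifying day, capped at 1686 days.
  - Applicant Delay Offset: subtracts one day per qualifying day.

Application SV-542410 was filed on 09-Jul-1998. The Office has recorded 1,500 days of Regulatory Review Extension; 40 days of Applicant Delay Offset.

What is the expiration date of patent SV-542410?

Base term: filing date + 18 years → 9 July 2016.
Regulatory Review Extension: 1500 days (within the 1686-day cap) → +1500 days → 17 August 2020.
Applicant Delay Offset: −40 days → 8 July 2020.

July 8, 2020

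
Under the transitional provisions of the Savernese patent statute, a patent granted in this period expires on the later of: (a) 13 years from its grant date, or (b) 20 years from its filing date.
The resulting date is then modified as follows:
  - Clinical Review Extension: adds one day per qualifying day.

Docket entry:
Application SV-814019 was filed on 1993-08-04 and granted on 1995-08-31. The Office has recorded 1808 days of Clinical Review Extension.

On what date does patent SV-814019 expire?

(a) grant + 13 years → 31 August 2008.
(b) filing + 20 years → 4 August 2013.
Later of the two: 4 August 2013.
Clinical Review Extension: +1808 days → 17 July 2018.

2018-07-17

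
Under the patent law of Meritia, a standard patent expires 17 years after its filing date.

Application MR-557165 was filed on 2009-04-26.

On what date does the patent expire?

2026-04-26

Filing date + 17 years → 26 April 2026.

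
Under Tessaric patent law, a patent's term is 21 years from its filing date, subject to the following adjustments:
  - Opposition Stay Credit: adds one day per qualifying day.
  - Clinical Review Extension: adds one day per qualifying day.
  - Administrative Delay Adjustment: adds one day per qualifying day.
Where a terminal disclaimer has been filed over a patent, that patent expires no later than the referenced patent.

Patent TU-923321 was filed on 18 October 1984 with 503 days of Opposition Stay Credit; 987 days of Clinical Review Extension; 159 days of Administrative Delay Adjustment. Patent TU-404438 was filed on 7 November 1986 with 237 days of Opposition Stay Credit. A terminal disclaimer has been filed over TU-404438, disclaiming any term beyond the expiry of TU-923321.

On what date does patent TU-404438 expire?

2008-07-01

Natural term of TU-404438:
  Base: filing + 21 years → 7 November 2007.
  Opposition Stay Credit: +237 days → 1 July 2008.
Expiry of referenced patent TU-923321:
  Base: filing + 21 years → 18 October 2005.
  Opposition Stay Credit: +503 days → 5 March 2007.
  Clinical Review Extension: +987 days → 16 November 2009.
  Administrative Delay Adjustment: +159 days → 24 April 2010.
Terminal disclaimer: TU-404438 expires on the earlier of 1 July 2008 and 24 April 2010.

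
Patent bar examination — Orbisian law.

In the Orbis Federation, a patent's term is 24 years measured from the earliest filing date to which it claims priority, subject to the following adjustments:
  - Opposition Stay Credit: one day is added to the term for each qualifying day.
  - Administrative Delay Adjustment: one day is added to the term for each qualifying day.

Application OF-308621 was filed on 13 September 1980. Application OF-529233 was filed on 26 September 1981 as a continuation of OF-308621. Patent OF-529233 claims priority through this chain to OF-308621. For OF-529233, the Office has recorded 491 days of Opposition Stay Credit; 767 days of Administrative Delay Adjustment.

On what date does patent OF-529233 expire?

Earliest priority filing: 13 September 1980.
Base term: 13 September 1980 + 24 years → 13 September 2004.
Opposition Stay Credit: +491 days → 17 January 2006.
Administrative Delay Adjustment: +767 days → 23 February 2008.

February 23, 2008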